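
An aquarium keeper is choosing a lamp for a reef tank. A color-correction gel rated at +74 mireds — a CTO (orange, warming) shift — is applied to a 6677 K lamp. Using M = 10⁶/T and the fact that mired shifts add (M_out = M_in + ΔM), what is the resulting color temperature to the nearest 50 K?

M_in = 10⁶/6677 = 149.77 mireds.
M_out = 149.77 + (+74) = 223.77 mireds.
T_out = 10⁶/223.77 = 4468.9 K → 4450 K.

4450 K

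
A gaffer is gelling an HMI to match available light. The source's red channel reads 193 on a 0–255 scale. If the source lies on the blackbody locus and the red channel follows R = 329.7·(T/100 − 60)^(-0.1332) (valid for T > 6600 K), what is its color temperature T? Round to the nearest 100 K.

(t − 60)^(-0.1332) = 193/329.7 = 0.58538.
t − 60 = 0.58538^(1/-0.1332) = 0.58538^(-7.508) = 55.713, so t = 115.713.
T = 100·t = 11571 K → 11600 K to the nearest 100 K.

11600 K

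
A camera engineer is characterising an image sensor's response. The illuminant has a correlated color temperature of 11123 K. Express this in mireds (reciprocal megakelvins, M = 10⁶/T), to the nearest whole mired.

90 mireds

M = 10⁶ / 11123 = 89.904 → 90 mireds.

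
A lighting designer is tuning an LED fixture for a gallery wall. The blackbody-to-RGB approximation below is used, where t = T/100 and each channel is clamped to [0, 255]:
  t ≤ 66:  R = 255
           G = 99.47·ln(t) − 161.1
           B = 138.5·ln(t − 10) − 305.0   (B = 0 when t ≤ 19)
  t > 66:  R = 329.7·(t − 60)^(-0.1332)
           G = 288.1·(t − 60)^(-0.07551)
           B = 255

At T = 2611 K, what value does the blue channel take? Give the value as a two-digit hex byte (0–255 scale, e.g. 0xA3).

t = 2611/100 = 26.11; the t ≤ 66 branch applies.
B = 138.5·ln(26.11 − 10) − 305.0 = 138.5·ln 16.11 − 305.0 = 138.5·2.7794 − 305.0 = 79.952.
Rounded: 80; in hex, 0x50.

0x50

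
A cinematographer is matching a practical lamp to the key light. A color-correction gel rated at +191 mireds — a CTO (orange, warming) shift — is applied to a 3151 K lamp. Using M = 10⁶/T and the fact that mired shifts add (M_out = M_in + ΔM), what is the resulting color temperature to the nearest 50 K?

1950 K

M_in = 10⁶/3151 = 317.36 mireds.
M_out = 317.36 + (+191) = 508.36 mireds.
T_out = 10⁶/508.36 = 1967.1 K → 1950 K.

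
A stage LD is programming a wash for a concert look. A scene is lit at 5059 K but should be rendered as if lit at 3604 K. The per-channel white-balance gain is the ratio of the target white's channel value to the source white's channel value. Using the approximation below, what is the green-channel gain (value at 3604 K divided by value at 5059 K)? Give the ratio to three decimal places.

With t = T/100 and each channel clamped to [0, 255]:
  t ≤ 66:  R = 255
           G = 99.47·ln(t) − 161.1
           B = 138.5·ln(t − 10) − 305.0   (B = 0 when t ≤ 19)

At 5059 K (t = 50.59):
  G = 99.47·ln 50.59 − 161.1 = 99.47·3.9238 − 161.1 = 229.196.
At 3604 K (t = 36.04):
  G = 99.47·ln 36.04 − 161.1 = 99.47·3.5846 − 161.1 = 195.463.
Gain = 195.463 / 229.196 = 0.8528 → 0.853.

0.853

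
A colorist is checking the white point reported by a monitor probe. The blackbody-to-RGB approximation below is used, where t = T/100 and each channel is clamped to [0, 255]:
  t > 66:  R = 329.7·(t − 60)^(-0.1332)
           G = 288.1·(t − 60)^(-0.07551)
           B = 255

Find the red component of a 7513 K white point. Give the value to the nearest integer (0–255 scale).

230

t = 7513/100 = 75.13; the t > 66 branch applies.
R = 329.7·(75.13 − 60)^(-0.1332) = 329.7·15.13^(-0.1332) = 329.7·0.69638 = 229.596.
Rounded: 230.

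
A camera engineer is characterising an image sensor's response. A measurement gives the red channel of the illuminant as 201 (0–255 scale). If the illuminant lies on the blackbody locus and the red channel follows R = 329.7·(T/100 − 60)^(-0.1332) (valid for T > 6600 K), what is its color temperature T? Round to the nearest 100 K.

10100 K

(t − 60)^(-0.1332) = 201/329.7 = 0.60965.
t − 60 = 0.60965^(1/-0.1332) = 0.60965^(-7.508) = 41.071, so t = 101.071.
T = 100·t = 10107 K → 10100 K to the nearest 100 K.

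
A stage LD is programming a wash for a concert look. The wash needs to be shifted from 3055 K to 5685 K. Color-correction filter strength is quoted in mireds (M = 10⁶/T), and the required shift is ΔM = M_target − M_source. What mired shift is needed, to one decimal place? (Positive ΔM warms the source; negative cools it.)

-151.4 mireds

M_source = 10⁶/3055 = 327.332; M_target = 10⁶/5685 = 175.901.
ΔM = 175.901 − 327.332 = -151.431 → -151.4 mireds, a cooling shift.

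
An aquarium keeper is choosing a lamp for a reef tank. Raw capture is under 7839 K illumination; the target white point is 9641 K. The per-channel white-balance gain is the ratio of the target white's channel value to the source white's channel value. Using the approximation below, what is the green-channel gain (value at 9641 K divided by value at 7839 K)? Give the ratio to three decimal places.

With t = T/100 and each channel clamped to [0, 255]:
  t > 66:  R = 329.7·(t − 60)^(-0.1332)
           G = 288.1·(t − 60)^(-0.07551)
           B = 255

At 7839 K (t = 78.39):
  G = 288.1·(78.39 − 60)^(-0.07551) = 288.1·18.39^(-0.07551) = 288.1·0.80262 = 231.236.
At 9641 K (t = 96.41):
  G = 288.1·(96.41 − 60)^(-0.07551) = 288.1·36.41^(-0.07551) = 288.1·0.76228 = 219.612.
Gain = 219.612 / 231.236 = 0.9497 → 0.950.

0.950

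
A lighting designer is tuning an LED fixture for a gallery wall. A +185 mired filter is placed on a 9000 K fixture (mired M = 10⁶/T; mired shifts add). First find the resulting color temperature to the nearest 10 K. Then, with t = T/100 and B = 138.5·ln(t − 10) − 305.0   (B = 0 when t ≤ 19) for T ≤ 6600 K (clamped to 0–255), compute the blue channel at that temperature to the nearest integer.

134

M_in = 10⁶/9000 = 111.11; M_out = 111.11 + (+185) = 296.11.
T_out = 10⁶/296.11 = 3377.1 K → 3380 K; t = 33.8.
B = 138.5·ln(33.8 − 10) − 305.0 = 138.5·ln 23.8 − 305.0 = 138.5·3.1697 − 305.0 = 134.001.
Rounded: 134.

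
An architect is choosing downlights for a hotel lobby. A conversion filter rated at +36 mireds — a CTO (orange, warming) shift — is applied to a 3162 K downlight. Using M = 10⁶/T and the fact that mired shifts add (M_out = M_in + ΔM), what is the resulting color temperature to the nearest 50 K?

2850 K

M_in = 10⁶/3162 = 316.26 mireds.
M_out = 316.26 + (+36) = 352.26 mireds.
T_out = 10⁶/352.26 = 2838.8 K → 2850 K.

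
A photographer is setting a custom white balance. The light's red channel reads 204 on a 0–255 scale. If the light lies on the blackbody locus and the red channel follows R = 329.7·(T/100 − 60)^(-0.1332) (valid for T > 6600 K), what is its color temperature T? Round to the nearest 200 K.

9600 K

(t − 60)^(-0.1332) = 204/329.7 = 0.61874.
t − 60 = 0.61874^(1/-0.1332) = 0.61874^(-7.508) = 36.748, so t = 96.748.
T = 100·t = 9675 K → 9600 K to the nearest 200 K.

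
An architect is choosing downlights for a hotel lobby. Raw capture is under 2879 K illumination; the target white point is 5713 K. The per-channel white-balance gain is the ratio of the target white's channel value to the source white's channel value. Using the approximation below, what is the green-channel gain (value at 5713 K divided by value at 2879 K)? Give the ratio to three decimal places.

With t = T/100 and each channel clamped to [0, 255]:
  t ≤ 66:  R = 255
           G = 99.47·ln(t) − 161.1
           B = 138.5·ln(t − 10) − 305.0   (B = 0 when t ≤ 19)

At 2879 K (t = 28.79):
  G = 99.47·ln 28.79 − 161.1 = 99.47·3.3600 − 161.1 = 173.122.
At 5713 K (t = 57.13):
  G = 99.47·ln 57.13 − 161.1 = 99.47·4.0453 − 161.1 = 241.289.
Gain = 241.289 / 173.122 = 1.3938 → 1.394.

1.394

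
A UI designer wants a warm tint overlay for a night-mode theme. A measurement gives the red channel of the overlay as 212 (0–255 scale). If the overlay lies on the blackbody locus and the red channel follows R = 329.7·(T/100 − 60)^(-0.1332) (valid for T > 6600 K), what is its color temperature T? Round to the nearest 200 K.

(t − 60)^(-0.1332) = 212/329.7 = 0.64301.
t − 60 = 0.64301^(1/-0.1332) = 0.64301^(-7.508) = 27.530, so t = 87.530.
T = 100·t = 8753 K → 8800 K to the nearest 200 K.

8800 K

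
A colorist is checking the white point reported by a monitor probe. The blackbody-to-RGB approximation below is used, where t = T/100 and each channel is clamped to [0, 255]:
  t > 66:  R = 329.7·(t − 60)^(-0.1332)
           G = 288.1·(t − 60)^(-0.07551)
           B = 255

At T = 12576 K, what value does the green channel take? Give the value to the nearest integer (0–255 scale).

t = 12576/100 = 125.76; the t > 66 branch applies.
G = 288.1·(125.76 − 60)^(-0.07551) = 288.1·65.76^(-0.07551) = 288.1·0.72900 = 210.024.
Rounded: 210.

210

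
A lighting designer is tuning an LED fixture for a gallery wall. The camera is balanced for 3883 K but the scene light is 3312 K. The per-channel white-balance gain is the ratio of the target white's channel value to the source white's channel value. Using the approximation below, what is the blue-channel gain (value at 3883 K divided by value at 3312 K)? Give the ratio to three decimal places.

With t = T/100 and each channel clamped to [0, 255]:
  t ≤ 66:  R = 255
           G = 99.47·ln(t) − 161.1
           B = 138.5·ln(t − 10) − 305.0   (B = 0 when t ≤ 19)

1.235

At 3312 K (t = 33.12):
  B = 138.5·ln(33.12 − 10) − 305.0 = 138.5·ln 23.12 − 305.0 = 138.5·3.1407 − 305.0 = 129.987.
At 3883 K (t = 38.83):
  B = 138.5·ln(38.83 − 10) − 305.0 = 138.5·ln 28.83 − 305.0 = 138.5·3.3614 − 305.0 = 160.556.
Gain = 160.556 / 129.987 = 1.2352 → 1.235.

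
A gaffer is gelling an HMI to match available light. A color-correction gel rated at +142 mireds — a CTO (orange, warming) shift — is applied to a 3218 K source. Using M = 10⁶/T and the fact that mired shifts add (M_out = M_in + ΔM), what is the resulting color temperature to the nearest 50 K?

M_in = 10⁶/3218 = 310.75 mireds.
M_out = 310.75 + (+142) = 452.75 mireds.
T_out = 10⁶/452.75 = 2208.7 K → 2200 K.

2200 K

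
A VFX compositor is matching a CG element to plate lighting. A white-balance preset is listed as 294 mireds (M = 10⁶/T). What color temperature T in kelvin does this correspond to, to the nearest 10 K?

T = 10⁶ / 294 = 3401.36 K → 3400 K.

3400 K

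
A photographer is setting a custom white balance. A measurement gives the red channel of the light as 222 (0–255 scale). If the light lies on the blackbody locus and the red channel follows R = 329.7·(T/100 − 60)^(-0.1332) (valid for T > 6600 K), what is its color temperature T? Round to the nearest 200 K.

8000 K

(t − 60)^(-0.1332) = 222/329.7 = 0.67334.
t − 60 = 0.67334^(1/-0.1332) = 0.67334^(-7.508) = 19.478, so t = 79.478.
T = 100·t = 7948 K → 8000 K to the nearest 200 K.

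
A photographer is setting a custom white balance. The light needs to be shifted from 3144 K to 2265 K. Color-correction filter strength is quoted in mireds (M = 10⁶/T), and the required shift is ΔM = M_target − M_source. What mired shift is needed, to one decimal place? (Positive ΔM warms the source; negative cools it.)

+123.4 mireds

M_source = 10⁶/3144 = 318.066; M_target = 10⁶/2265 = 441.501.
ΔM = 441.501 − 318.066 = 123.435 → +123.4 mireds, a warming shift.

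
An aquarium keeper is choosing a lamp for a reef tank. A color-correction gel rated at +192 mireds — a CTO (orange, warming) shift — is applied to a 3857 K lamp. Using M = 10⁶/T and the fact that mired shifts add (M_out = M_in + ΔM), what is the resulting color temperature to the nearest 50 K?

2200 K

M_in = 10⁶/3857 = 259.27 mireds.
M_out = 259.27 + (+192) = 451.27 mireds.
T_out = 10⁶/451.27 = 2216.0 K → 2200 K.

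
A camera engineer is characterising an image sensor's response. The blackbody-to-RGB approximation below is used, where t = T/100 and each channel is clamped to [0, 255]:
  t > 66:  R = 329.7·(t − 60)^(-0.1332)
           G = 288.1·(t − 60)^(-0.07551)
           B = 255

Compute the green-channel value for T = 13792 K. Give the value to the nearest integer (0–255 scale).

207

t = 13792/100 = 137.92; the t > 66 branch applies.
G = 288.1·(137.92 − 60)^(-0.07551) = 288.1·77.92^(-0.07551) = 288.1·0.71972 = 207.350.
Rounded: 207.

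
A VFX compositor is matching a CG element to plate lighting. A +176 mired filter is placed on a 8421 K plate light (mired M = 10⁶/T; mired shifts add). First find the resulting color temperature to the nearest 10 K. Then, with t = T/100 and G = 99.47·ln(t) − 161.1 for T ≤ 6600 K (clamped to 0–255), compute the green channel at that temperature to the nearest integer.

M_in = 10⁶/8421 = 118.75; M_out = 118.75 + (+176) = 294.75.
T_out = 10⁶/294.75 = 3392.7 K → 3390 K; t = 33.9.
G = 99.47·ln 33.9 − 161.1 = 99.47·3.5234 − 161.1 = 189.374.
Rounded: 189.

189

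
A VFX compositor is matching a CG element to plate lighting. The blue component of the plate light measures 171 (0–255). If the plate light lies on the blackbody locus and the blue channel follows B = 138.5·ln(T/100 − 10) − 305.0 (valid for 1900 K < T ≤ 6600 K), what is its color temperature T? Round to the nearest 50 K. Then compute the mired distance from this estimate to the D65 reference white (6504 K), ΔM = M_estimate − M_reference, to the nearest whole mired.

+90 mireds

ln(t − 10) = (171 + 305.0) / 138.5 = 3.4368.
t − 10 = e^3.4368 = 31.088, so t = 41.088.
T = 100·t = 4109 K → 4100 K to the nearest 50 K.
M_estimate = 10⁶/4100 = 243.90; M_reference = 10⁶/6504 = 153.75.
ΔM = 243.90 − 153.75 = 90.15 → +90 mireds.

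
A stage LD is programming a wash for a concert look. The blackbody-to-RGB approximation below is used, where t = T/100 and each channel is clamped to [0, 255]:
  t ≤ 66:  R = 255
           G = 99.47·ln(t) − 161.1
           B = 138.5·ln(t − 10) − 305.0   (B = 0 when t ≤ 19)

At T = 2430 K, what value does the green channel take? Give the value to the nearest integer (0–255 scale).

t = 2430/100 = 24.3; the t ≤ 66 branch applies.
G = 99.47·ln 24.3 − 161.1 = 99.47·3.1905 − 161.1 = 156.257.
Rounded: 156.

156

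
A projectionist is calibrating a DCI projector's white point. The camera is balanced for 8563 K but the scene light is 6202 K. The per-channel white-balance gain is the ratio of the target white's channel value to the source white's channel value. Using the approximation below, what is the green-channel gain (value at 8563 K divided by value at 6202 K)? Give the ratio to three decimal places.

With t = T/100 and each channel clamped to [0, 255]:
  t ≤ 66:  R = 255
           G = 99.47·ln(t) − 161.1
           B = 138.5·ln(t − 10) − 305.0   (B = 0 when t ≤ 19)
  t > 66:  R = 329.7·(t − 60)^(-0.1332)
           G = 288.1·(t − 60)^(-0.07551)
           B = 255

0.904

At 6202 K (t = 62.02):
  G = 99.47·ln 62.02 − 161.1 = 99.47·4.1275 − 161.1 = 249.458.
At 8563 K (t = 85.63):
  G = 288.1·(85.63 − 60)^(-0.07551) = 288.1·25.63^(-0.07551) = 288.1·0.78275 = 225.511.
Gain = 225.511 / 249.458 = 0.9040 → 0.904.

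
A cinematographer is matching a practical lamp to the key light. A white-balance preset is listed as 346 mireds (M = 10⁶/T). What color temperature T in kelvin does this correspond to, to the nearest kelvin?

2890 K

T = 10⁶ / 346 = 2890.17 K → 2890 K.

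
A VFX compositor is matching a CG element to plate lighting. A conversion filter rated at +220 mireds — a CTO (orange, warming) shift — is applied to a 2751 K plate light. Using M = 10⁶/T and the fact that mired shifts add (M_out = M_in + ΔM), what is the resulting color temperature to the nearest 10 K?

1710 K

M_in = 10⁶/2751 = 363.50 mireds.
M_out = 363.50 + (+220) = 583.50 mireds.
T_out = 10⁶/583.50 = 1713.8 K → 1710 K.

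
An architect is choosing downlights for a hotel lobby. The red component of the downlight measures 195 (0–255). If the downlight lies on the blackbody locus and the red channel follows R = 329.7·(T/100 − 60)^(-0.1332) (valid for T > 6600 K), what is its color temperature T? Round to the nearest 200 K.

(t − 60)^(-0.1332) = 195/329.7 = 0.59145.
t − 60 = 0.59145^(1/-0.1332) = 0.59145^(-7.508) = 51.564, so t = 111.564.
T = 100·t = 11156 K → 11200 K to the nearest 200 K.

11200 K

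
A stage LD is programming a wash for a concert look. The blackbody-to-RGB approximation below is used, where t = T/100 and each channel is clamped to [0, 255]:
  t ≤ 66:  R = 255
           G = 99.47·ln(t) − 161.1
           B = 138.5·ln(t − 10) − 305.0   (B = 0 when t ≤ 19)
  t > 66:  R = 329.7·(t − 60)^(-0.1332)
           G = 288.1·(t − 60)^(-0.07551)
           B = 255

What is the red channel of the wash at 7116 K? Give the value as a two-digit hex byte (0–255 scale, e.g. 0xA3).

0xEF

t = 7116/100 = 71.16; the t > 66 branch applies.
R = 329.7·(71.16 − 60)^(-0.1332) = 329.7·11.16^(-0.1332) = 329.7·0.72519 = 239.095.
Rounded: 239; in hex, 0xEF.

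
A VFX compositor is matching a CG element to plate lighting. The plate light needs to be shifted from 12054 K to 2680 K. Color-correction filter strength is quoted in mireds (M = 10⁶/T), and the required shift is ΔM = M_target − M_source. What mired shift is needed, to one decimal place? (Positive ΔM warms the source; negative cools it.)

+290.2 mireds

M_source = 10⁶/12054 = 82.960; M_target = 10⁶/2680 = 373.134.
ΔM = 373.134 − 82.960 = 290.174 → +290.2 mireds, a warming shift.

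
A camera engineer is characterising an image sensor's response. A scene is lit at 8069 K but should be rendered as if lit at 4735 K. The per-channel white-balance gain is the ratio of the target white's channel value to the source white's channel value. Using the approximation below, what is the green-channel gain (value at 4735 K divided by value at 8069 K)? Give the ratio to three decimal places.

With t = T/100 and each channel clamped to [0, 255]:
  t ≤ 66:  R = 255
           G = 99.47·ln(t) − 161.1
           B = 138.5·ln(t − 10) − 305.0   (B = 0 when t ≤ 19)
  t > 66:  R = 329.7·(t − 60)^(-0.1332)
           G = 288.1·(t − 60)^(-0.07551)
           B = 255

At 8069 K (t = 80.69):
  G = 288.1·(80.69 − 60)^(-0.07551) = 288.1·20.69^(-0.07551) = 288.1·0.79551 = 229.187.
At 4735 K (t = 47.35):
  G = 99.47·ln 47.35 − 161.1 = 99.47·3.8576 − 161.1 = 222.612.
Gain = 222.612 / 229.187 = 0.9713 → 0.971.

0.971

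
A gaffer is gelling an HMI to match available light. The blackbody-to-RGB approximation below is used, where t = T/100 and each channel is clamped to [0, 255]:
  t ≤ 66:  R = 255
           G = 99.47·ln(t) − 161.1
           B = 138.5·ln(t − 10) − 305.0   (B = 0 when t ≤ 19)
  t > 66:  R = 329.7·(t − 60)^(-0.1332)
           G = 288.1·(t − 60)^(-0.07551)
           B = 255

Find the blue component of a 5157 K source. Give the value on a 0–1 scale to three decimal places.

0.828

t = 5157/100 = 51.57; the t ≤ 66 branch applies.
B = 138.5·ln(51.57 − 10) − 305.0 = 138.5·ln 41.57 − 305.0 = 138.5·3.7274 − 305.0 = 211.242.
On a 0–1 scale: 211.242/255 = 0.8284 → 0.828.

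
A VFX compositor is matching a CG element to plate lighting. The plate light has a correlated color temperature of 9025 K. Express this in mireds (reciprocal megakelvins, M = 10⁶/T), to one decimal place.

M = 10⁶ / 9025 = 110.803 → 110.8 mireds.

110.8 mireds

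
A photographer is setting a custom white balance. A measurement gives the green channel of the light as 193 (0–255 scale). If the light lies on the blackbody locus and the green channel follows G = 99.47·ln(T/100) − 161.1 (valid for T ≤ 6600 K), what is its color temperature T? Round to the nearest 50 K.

ln t = (193 + 161.1) / 99.47 = 3.5599.
t = e^3.5599 = 35.159.
T = 100·t = 3516 K → 3500 K to the nearest 50 K.

3500 K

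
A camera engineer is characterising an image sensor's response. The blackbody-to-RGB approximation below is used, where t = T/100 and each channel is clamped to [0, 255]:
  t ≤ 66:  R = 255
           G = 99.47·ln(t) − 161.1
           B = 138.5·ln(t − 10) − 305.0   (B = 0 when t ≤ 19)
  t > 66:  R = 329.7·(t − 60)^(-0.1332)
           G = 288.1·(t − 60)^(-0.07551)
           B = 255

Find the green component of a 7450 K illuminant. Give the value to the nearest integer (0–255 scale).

235

t = 7450/100 = 74.5; the t > 66 branch applies.
G = 288.1·(74.5 − 60)^(-0.07551) = 288.1·14.5^(-0.07551) = 288.1·0.81716 = 235.423.
Rounded: 235.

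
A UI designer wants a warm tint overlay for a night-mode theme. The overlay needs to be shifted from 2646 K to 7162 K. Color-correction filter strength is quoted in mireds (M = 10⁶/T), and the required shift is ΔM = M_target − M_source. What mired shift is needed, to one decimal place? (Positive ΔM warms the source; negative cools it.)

-238.3 mireds

M_source = 10⁶/2646 = 377.929; M_target = 10⁶/7162 = 139.626.
ΔM = 139.626 − 377.929 = -238.303 → -238.3 mireds, a cooling shift.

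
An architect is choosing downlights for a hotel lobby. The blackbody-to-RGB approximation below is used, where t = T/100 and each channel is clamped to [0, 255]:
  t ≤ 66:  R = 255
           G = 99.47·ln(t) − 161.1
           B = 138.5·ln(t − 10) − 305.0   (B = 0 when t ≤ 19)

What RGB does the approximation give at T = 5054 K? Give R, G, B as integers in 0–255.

R=255, G=229, B=208

t = 5054/100 = 50.54; the t ≤ 66 branch applies.
R = 255 by definition for t ≤ 66.
G = 99.47·ln 50.54 − 161.1 = 99.47·3.9228 − 161.1 = 229.097.
B = 138.5·ln(50.54 − 10) − 305.0 = 138.5·ln 40.54 − 305.0 = 138.5·3.7023 − 305.0 = 207.767.
Rounded: (255, 229, 208).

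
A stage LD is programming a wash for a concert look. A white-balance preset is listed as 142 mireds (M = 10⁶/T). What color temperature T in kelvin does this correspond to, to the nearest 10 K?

7040 K

T = 10⁶ / 142 = 7042.25 K → 7040 K.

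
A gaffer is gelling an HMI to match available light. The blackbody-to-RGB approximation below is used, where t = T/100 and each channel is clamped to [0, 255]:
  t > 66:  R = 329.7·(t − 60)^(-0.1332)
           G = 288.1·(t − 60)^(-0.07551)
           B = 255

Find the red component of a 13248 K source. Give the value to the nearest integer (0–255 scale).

186

t = 13248/100 = 132.48; the t > 66 branch applies.
R = 329.7·(132.48 − 60)^(-0.1332) = 329.7·72.48^(-0.1332) = 329.7·0.56522 = 186.354.
Rounded: 186.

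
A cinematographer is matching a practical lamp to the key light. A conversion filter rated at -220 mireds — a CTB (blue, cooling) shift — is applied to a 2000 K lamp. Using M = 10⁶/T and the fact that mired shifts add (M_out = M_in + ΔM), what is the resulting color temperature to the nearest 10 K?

M_in = 10⁶/2000 = 500.00 mireds.
M_out = 500.00 + (-220) = 280.00 mireds.
T_out = 10⁶/280.00 = 3571.4 K → 3570 K.

3570 K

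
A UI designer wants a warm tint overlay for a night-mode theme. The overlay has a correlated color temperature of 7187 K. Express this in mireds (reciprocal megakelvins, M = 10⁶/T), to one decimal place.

139.1 mireds

M = 10⁶ / 7187 = 139.140 → 139.1 mireds.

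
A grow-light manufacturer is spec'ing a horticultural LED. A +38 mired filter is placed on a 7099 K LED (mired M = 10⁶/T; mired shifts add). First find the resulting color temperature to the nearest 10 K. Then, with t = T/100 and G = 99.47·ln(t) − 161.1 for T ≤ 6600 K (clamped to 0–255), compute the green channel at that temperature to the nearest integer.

239

M_in = 10⁶/7099 = 140.86; M_out = 140.86 + (+38) = 178.86.
T_out = 10⁶/178.86 = 5590.8 K → 5590 K; t = 55.9.
G = 99.47·ln 55.9 − 161.1 = 99.47·4.0236 − 161.1 = 239.124.
Rounded: 239.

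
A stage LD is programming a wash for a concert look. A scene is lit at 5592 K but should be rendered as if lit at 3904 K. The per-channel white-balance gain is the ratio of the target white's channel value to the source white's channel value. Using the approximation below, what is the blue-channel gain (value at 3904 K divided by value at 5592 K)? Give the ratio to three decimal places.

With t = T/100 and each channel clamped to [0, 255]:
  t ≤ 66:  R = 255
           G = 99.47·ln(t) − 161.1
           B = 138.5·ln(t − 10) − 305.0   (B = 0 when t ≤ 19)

At 5592 K (t = 55.92):
  B = 138.5·ln(55.92 − 10) − 305.0 = 138.5·ln 45.92 − 305.0 = 138.5·3.8269 − 305.0 = 225.026.
At 3904 K (t = 39.04):
  B = 138.5·ln(39.04 − 10) − 305.0 = 138.5·ln 29.04 − 305.0 = 138.5·3.3687 − 305.0 = 161.561.
Gain = 161.561 / 225.026 = 0.7180 → 0.718.

0.718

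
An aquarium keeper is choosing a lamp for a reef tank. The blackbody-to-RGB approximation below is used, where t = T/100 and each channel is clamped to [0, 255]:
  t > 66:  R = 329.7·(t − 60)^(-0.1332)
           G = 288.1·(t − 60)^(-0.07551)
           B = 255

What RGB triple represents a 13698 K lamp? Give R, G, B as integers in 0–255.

t = 13698/100 = 136.98; the t > 66 branch applies.
R = 329.7·(136.98 − 60)^(-0.1332) = 329.7·76.98^(-0.1332) = 329.7·0.56071 = 184.864.
G = 288.1·(136.98 − 60)^(-0.07551) = 288.1·76.98^(-0.07551) = 288.1·0.72038 = 207.541.
B = 255 by definition for t > 66.
Rounded: (185, 208, 255).

R=185, G=208, B=255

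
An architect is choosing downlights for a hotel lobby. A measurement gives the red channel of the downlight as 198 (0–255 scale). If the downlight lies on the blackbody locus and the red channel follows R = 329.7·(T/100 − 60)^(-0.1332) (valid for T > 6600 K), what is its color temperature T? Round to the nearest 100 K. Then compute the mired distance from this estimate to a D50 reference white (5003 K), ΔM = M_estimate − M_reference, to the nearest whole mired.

-106 mireds

(t − 60)^(-0.1332) = 198/329.7 = 0.60055.
t − 60 = 0.60055^(1/-0.1332) = 0.60055^(-7.508) = 45.980, so t = 105.980.
T = 100·t = 10598 K → 10600 K to the nearest 100 K.
M_estimate = 10⁶/10600 = 94.34; M_reference = 10⁶/5003 = 199.88.
ΔM = 94.34 − 199.88 = -105.54 → -106 mireds.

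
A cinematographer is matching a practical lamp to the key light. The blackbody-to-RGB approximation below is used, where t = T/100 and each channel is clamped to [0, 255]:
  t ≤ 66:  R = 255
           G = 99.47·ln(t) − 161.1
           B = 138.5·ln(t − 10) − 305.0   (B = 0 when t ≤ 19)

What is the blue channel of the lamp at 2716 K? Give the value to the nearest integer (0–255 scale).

t = 2716/100 = 27.16; the t ≤ 66 branch applies.
B = 138.5·ln(27.16 − 10) − 305.0 = 138.5·ln 17.16 − 305.0 = 138.5·2.8426 − 305.0 = 88.697.
Rounded: 89.

89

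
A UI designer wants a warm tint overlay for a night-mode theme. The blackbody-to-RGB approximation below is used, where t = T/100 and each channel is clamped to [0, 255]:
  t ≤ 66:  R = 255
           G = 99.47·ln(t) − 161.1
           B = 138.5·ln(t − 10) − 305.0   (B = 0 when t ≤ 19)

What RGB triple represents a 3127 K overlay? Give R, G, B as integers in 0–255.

R=255, G=181, B=118

t = 3127/100 = 31.27; the t ≤ 66 branch applies.
R = 255 by definition for t ≤ 66.
G = 99.47·ln 31.27 − 161.1 = 99.47·3.4427 − 161.1 = 181.341.
B = 138.5·ln(31.27 − 10) − 305.0 = 138.5·ln 21.27 − 305.0 = 138.5·3.0573 − 305.0 = 118.436.
Rounded: (255, 181, 118).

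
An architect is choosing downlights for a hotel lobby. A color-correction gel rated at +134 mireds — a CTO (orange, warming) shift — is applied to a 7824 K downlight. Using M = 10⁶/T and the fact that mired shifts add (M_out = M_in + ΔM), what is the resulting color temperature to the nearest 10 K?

3820 K

M_in = 10⁶/7824 = 127.81 mireds.
M_out = 127.81 + (+134) = 261.81 mireds.
T_out = 10⁶/261.81 = 3819.5 K → 3820 K.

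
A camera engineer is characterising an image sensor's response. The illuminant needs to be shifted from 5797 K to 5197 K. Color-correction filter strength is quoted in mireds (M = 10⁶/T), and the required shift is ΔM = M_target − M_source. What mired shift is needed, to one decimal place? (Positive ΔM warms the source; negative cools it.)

M_source = 10⁶/5797 = 172.503; M_target = 10⁶/5197 = 192.419.
ΔM = 192.419 − 172.503 = 19.916 → +19.9 mireds, a warming shift.

+19.9 mireds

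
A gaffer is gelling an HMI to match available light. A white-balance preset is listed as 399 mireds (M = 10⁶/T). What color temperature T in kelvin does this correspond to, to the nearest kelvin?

T = 10⁶ / 399 = 2506.27 K → 2506 K.

2506 K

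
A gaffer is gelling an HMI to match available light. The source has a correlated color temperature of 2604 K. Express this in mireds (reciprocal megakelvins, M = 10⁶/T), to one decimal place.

M = 10⁶ / 2604 = 384.025 → 384.0 mireds.

384.0 mireds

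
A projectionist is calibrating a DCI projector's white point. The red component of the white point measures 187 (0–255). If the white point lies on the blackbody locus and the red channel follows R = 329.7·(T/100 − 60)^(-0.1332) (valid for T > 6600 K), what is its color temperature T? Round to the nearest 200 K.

(t − 60)^(-0.1332) = 187/329.7 = 0.56718.
t − 60 = 0.56718^(1/-0.1332) = 0.56718^(-7.508) = 70.620, so t = 130.620.
T = 100·t = 13062 K → 13000 K to the nearest 200 K.

13000 K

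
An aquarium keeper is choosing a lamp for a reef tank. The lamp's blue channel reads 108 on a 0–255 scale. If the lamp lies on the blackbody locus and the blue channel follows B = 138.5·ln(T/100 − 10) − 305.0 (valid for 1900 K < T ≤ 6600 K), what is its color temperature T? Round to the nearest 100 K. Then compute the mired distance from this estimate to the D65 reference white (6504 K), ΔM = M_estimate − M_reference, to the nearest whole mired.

+180 mireds

ln(t − 10) = (108 + 305.0) / 138.5 = 2.9819.
t − 10 = e^2.9819 = 19.726, so t = 29.726.
T = 100·t = 2973 K → 3000 K to the nearest 100 K.
M_estimate = 10⁶/3000 = 333.33; M_reference = 10⁶/6504 = 153.75.
ΔM = 333.33 − 153.75 = 179.58 → +180 mireds.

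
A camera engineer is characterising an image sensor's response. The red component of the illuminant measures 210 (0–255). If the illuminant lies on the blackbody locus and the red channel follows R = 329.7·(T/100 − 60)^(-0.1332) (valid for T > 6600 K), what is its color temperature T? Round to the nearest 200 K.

(t − 60)^(-0.1332) = 210/329.7 = 0.63694.
t − 60 = 0.63694^(1/-0.1332) = 0.63694^(-7.508) = 29.561, so t = 89.561.
T = 100·t = 8956 K → 9000 K to the nearest 200 K.

9000 K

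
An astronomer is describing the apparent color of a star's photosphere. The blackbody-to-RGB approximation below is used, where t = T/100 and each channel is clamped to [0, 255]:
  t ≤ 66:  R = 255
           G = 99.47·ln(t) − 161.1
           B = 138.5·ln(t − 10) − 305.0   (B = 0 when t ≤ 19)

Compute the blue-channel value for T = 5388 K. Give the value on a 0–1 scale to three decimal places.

t = 5388/100 = 53.88; the t ≤ 66 branch applies.
B = 138.5·ln(53.88 − 10) − 305.0 = 138.5·ln 43.88 − 305.0 = 138.5·3.7815 − 305.0 = 218.732.
On a 0–1 scale: 218.732/255 = 0.8578 → 0.858.

0.858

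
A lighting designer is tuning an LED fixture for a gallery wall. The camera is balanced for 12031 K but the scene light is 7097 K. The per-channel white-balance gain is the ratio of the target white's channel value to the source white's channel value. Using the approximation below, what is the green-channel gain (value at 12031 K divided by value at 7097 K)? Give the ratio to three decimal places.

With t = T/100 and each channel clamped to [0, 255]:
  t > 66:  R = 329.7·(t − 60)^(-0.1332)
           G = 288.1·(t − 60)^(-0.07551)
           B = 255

At 7097 K (t = 70.97):
  G = 288.1·(70.97 − 60)^(-0.07551) = 288.1·10.97^(-0.07551) = 288.1·0.83455 = 240.435.
At 12031 K (t = 120.31):
  G = 288.1·(120.31 − 60)^(-0.07551) = 288.1·60.31^(-0.07551) = 288.1·0.73377 = 211.401.
Gain = 211.401 / 240.435 = 0.8792 → 0.879.

0.879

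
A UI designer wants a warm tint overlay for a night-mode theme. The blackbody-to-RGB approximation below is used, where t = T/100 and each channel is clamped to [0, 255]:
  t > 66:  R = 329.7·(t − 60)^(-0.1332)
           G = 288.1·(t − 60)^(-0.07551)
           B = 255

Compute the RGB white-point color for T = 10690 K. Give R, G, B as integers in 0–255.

R=197, G=215, B=255

t = 10690/100 = 106.9; the t > 66 branch applies.
R = 329.7·(106.9 − 60)^(-0.1332) = 329.7·46.9^(-0.1332) = 329.7·0.59896 = 197.478.
G = 288.1·(106.9 − 60)^(-0.07551) = 288.1·46.9^(-0.07551) = 288.1·0.74784 = 215.453.
B = 255 by definition for t > 66.
Rounded: (197, 215, 255).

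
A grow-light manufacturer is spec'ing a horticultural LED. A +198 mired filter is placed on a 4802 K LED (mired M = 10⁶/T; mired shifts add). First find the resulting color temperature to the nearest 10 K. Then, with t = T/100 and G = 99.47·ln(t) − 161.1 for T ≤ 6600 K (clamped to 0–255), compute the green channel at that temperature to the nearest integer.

157

M_in = 10⁶/4802 = 208.25; M_out = 208.25 + (+198) = 406.25.
T_out = 10⁶/406.25 = 2461.6 K → 2460 K; t = 24.6.
G = 99.47·ln 24.6 − 161.1 = 99.47·3.2027 − 161.1 = 157.477.
Rounded: 157.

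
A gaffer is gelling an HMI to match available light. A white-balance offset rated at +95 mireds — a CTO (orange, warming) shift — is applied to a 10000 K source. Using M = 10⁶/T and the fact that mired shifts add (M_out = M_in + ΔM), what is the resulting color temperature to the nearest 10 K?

5130 K

M_in = 10⁶/10000 = 100.00 mireds.
M_out = 100.00 + (+95) = 195.00 mireds.
T_out = 10⁶/195.00 = 5128.2 K → 5130 K.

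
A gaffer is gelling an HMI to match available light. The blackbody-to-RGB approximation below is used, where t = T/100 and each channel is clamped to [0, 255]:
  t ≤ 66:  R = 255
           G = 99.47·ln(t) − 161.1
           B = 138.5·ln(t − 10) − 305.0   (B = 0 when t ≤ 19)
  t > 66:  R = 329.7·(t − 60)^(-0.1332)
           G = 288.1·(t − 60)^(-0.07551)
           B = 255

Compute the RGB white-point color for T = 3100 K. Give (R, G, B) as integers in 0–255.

t = 3100/100 = 31; the t ≤ 66 branch applies.
R = 255 by definition for t ≤ 66.
G = 99.47·ln 31 − 161.1 = 99.47·3.4340 − 161.1 = 180.479.
B = 138.5·ln(31 − 10) − 305.0 = 138.5·ln 21 − 305.0 = 138.5·3.0445 − 305.0 = 116.666.
Rounded: (255, 180, 117).

(255, 180, 117)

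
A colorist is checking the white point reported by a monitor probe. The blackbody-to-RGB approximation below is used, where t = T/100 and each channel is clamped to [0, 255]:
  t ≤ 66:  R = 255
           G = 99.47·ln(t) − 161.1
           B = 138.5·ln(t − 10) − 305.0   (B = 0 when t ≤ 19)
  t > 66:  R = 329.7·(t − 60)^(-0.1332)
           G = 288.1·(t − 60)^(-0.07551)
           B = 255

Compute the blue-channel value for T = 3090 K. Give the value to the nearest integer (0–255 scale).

t = 3090/100 = 30.9; the t ≤ 66 branch applies.
B = 138.5·ln(30.9 − 10) − 305.0 = 138.5·ln 20.9 − 305.0 = 138.5·3.0397 − 305.0 = 116.005.
Rounded: 116.

116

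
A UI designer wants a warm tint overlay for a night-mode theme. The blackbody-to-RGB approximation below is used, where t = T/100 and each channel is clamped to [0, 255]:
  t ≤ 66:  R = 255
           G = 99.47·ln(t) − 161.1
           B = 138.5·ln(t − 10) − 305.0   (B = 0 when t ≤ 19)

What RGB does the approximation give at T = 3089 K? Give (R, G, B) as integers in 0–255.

t = 3089/100 = 30.89; the t ≤ 66 branch applies.
R = 255 by definition for t ≤ 66.
G = 99.47·ln 30.89 − 161.1 = 99.47·3.4304 − 161.1 = 180.125.
B = 138.5·ln(30.89 − 10) − 305.0 = 138.5·ln 20.89 − 305.0 = 138.5·3.0393 − 305.0 = 115.939.
Rounded: (255, 180, 116).

(255, 180, 116)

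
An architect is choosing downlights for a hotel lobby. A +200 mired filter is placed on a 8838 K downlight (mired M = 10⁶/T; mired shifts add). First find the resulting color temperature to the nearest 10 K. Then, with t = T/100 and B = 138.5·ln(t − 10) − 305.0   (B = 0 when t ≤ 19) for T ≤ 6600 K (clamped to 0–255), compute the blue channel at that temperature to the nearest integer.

122

M_in = 10⁶/8838 = 113.15; M_out = 113.15 + (+200) = 313.15.
T_out = 10⁶/313.15 = 3193.4 K → 3190 K; t = 31.9.
B = 138.5·ln(31.9 − 10) − 305.0 = 138.5·ln 21.9 − 305.0 = 138.5·3.0865 − 305.0 = 122.478.
Rounded: 122.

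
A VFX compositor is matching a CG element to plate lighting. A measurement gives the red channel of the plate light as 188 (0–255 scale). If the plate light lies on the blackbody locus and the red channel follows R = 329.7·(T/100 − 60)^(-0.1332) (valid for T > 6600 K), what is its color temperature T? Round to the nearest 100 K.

12800 K

(t − 60)^(-0.1332) = 188/329.7 = 0.57022.
t − 60 = 0.57022^(1/-0.1332) = 0.57022^(-7.508) = 67.848, so t = 127.848.
T = 100·t = 12785 K → 12800 K to the nearest 100 K.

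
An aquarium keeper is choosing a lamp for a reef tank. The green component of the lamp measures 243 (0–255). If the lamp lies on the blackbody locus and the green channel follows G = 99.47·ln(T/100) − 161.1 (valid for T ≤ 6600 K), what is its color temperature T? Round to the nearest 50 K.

ln t = (243 + 161.1) / 99.47 = 4.0625.
t = e^4.0625 = 58.121.
T = 100·t = 5812 K → 5800 K to the nearest 50 K.

5800 K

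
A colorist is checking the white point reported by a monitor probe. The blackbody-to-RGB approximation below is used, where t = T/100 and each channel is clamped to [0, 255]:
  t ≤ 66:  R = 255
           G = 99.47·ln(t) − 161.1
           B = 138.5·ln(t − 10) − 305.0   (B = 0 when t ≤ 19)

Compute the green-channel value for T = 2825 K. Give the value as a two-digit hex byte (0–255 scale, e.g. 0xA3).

0xAB

t = 2825/100 = 28.25; the t ≤ 66 branch applies.
G = 99.47·ln 28.25 − 161.1 = 99.47·3.3411 − 161.1 = 171.239.
Rounded: 171; in hex, 0xAB.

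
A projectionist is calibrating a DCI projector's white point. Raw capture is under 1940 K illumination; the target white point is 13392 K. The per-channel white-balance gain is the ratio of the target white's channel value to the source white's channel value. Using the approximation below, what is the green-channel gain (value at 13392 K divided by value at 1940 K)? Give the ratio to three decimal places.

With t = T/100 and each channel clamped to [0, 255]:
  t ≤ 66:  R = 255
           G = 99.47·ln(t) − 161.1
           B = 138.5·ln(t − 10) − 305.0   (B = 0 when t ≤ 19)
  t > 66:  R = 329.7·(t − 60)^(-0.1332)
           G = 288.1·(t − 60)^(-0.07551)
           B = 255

1.555

At 1940 K (t = 19.4):
  G = 99.47·ln 19.4 − 161.1 = 99.47·2.9653 − 161.1 = 133.856.
At 13392 K (t = 133.92):
  G = 288.1·(133.92 − 60)^(-0.07551) = 288.1·73.92^(-0.07551) = 288.1·0.72259 = 208.177.
Gain = 208.177 / 133.856 = 1.5552 → 1.555.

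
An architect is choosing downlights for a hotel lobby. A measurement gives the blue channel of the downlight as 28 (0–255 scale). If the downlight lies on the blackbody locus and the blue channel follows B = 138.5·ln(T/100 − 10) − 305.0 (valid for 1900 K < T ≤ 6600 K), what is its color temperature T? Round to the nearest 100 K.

ln(t − 10) = (28 + 305.0) / 138.5 = 2.4043.
t − 10 = e^2.4043 = 11.071, so t = 21.071.
T = 100·t = 2107 K → 2100 K to the nearest 100 K.

2100 K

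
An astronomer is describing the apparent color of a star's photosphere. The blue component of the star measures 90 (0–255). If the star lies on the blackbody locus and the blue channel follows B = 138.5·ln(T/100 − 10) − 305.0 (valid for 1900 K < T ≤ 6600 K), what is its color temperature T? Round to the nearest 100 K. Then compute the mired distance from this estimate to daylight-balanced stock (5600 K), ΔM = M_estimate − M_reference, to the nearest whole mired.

ln(t − 10) = (90 + 305.0) / 138.5 = 2.8520.
t − 10 = e^2.8520 = 17.322, so t = 27.322.
T = 100·t = 2732 K → 2700 K to the nearest 100 K.
M_estimate = 10⁶/2700 = 370.37; M_reference = 10⁶/5600 = 178.57.
ΔM = 370.37 − 178.57 = 191.80 → +192 mireds.

+192 mireds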